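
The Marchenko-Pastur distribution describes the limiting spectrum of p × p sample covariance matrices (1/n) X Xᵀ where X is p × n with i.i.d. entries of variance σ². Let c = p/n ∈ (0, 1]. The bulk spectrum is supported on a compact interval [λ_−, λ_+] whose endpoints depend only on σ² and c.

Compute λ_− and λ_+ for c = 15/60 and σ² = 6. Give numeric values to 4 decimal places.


c = 15/60 = 0.250000; √c = 0.500000.
λ_− = σ² (1 − √c)² = 6 · (1 − 0.500000)² = 6 · (0.500000)² = 1.500000.
λ_+ = σ² (1 + √c)² = 6 · (1 + 0.500000)² = 6 · (1.500000)² = 13.500000.

Rounded to 4 decimal places: λ_− ≈ 1.5000, λ_+ ≈ 13.5000.


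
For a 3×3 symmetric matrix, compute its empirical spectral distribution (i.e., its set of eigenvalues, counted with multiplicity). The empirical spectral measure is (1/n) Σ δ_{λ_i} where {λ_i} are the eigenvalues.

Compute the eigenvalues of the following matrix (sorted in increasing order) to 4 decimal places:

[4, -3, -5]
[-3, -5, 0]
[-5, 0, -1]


Since M is real symmetric, all three eigenvalues are real; they are the roots of det(λI − M) = λ³ − (tr M) λ² + s λ − det M, where s is the sum of the principal 2×2 minors.
tr M = 4 + (-5) + (-1) = -2.
s = (4·(-5) − (-3)²) + (4·(-1) − (-5)²) + ((-5)·(-1) − 0²) = -29 + (-29) + 5 = -53.
det M (expand along row 1) = 4·5 − (-3)·3 + (-5)·(-25) = 154.
Characteristic polynomial: λ³ + 2λ² − 53λ − 154 = 0.
Substitute λ = y + (tr M)/3 = y − 0.666667 to remove the quadratic term: y³ + p·y + q = 0 with p = s − (tr M)²/3 = -54.333333 and q = −2(tr M)³/27 + (tr M)·s/3 − det M = -118.074074.
Three real roots ⇒ use the trigonometric (Viète) form: r = 2√(−p/3) = 8.511430, φ = arccos(3q/(p·r)) = arccos(0.765961) = 0.698261 rad.
y_k = r·cos(φ/3 − 2πk/3) for k = 0, 1, 2 gives y = 8.281919, -2.440755, -5.841164.
λ_k = y_k − 0.666667 gives λ = 7.6153, -3.1074, -6.5078 (check: the sum is -2.0000 = tr M).

Eigenvalues sorted in increasing order: [-6.5078, -3.1074, 7.6153].


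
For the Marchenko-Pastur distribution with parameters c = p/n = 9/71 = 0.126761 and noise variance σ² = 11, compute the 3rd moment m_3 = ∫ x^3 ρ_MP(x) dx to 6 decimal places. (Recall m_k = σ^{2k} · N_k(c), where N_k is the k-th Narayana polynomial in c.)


E[X³] = σ⁶ (1 + 3c + c²) (third MP moment). With σ² = 11 (so σ⁶ = 1331) and c = 9/71 = 0.126761: E[X³] = 1331 · (1 + 3·0.126761 + (0.126761)²) = 1331 · 1.396350.

So E[X^3] = 1858.541758.


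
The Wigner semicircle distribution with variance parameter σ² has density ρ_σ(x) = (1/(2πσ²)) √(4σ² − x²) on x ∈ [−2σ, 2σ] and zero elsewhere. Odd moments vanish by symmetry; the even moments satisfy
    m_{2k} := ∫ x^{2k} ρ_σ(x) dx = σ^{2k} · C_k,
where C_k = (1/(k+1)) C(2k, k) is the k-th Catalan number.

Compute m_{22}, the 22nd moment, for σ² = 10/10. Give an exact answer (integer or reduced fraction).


By the scaled semicircle moment identity, m_{2k} = σ^{2k} · C_k with k = 11.
C_11 = (1/(k+1)) · C(2k, k) = (1/12) · C(22, 11) = (1/12) · 705432 = 58786.
σ^{2k} = (σ²)^k = (10/10)^11 = 1.

Therefore m_{22} = σ^{22} · C_11 = 1 · 58786 = 58786.


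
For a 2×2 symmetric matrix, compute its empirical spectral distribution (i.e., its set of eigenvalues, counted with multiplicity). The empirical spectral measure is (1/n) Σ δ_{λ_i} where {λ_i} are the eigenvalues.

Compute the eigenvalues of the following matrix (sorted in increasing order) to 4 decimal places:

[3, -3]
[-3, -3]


Since M is real symmetric, both eigenvalues are real; they are the roots of det(λI − M) = λ² − (tr M) λ + det M.
tr M = 3 + (-3) = 0.
det M = 3·(-3) − (-3)² = -9 − 9 = -18.
Characteristic polynomial: λ² − 18 = 0.
Discriminant Δ = (tr M)² − 4·det M = 0 − (-72) = 72; √Δ = 8.485281.
λ = (tr M ± √Δ)/2 = (0 ± 8.485281)/2, giving (tr M − √Δ)/2 = -4.2426 and (tr M + √Δ)/2 = 4.2426.

Eigenvalues sorted in increasing order: [-4.2426, 4.2426].


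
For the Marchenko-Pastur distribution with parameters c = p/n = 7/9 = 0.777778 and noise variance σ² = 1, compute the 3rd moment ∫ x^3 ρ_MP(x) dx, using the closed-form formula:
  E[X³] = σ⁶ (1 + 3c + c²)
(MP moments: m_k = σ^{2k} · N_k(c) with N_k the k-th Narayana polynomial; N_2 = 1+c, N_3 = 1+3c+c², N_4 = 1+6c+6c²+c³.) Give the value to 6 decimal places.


E[X³] = σ⁶ (1 + 3c + c²) (third MP moment). With σ² = 1 (so σ⁶ = 1) and c = 7/9 = 0.777778: E[X³] = 1 · (1 + 3·0.777778 + (0.777778)²) = 1 · 3.938272.

So E[X^3] = 3.938272.


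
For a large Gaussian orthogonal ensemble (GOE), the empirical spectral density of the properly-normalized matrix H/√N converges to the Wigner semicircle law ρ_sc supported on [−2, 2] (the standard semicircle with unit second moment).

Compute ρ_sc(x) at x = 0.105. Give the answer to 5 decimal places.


ρ_sc(x) = (1/(2π)) √(4 − x²). With x = 0.105:
  4 − x² = 4 − (0.105)² = 4 − 0.011025 = 3.988975.
  √(4 − x²) = 1.997242.
  1/(2π) = 0.159155.
  ρ_sc(0.105) = 0.159155 · 1.997242 = 0.317871.

Rounded to 5 decimal places: ρ_sc(0.105) ≈ 0.31787.


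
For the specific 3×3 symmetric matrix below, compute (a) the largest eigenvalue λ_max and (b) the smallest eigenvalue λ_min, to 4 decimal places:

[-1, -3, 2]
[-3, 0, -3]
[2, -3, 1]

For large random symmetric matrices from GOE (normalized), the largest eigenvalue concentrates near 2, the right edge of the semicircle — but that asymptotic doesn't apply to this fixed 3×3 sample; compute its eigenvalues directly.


Since M is real symmetric, all three eigenvalues are real; they are the roots of det(λI − M) = λ³ − (tr M) λ² + s λ − det M, where s is the sum of the principal 2×2 minors.
tr M = -1 + 0 + 1 = 0.
s = ((-1)·0 − (-3)²) + ((-1)·1 − 2²) + (0·1 − (-3)²) = -9 + (-5) + (-9) = -23.
det M (expand along row 1) = (-1)·(-9) − (-3)·3 + 2·9 = 36.
Characteristic polynomial: λ³ − 23λ − 36 = 0.
Substitute λ = y + (tr M)/3 = y + 0.000000 to remove the quadratic term: y³ + p·y + q = 0 with p = s − (tr M)²/3 = -23.000000 and q = −2(tr M)³/27 + (tr M)·s/3 − det M = -36.000000.
Three real roots ⇒ use the trigonometric (Viète) form: r = 2√(−p/3) = 5.537749, φ = arccos(3q/(p·r)) = arccos(0.847935) = 0.558718 rad.
y_k = r·cos(φ/3 − 2πk/3) for k = 0, 1, 2 gives y = 5.441988, -1.832975, -3.609013.
λ_k = y_k + 0.000000 gives λ = 5.4420, -1.8330, -3.6090 (check: the sum is 0.0000 = tr M).

Hence λ_max = 5.4420 and λ_min = -3.6090.


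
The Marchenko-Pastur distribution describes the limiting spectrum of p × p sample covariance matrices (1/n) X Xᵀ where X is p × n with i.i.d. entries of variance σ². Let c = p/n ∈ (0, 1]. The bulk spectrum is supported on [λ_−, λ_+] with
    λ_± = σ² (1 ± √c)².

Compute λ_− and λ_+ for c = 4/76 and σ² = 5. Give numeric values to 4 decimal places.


c = 4/76 = 0.052632; √c = 0.229416.
λ_− = σ² (1 − √c)² = 5 · (1 − 0.229416)² = 5 · (0.770584)² = 2.969001.
λ_+ = σ² (1 + √c)² = 5 · (1 + 0.229416)² = 5 · (1.229416)² = 7.557315.

Rounded to 4 decimal places: λ_− ≈ 2.9690, λ_+ ≈ 7.5573.


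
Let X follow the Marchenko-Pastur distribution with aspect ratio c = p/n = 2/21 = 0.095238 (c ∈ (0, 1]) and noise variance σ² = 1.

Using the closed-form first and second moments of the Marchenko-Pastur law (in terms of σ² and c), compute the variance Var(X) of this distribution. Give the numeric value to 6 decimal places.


Recall the MP moments m_1 = E[X] = σ² and m_2 = E[X²] = σ⁴ (1 + c).
m_1 = E[X] = σ² = 1, so m_1² = 1.
m_2 = E[X²] = σ⁴ (1 + c) = 1 · (1 + 0.095238) = 1 · 1.095238 = 1.095238.
(Note m_2 − m_1² simplifies to c · σ⁴ = 0.095238 · 1.)

Var(X) = m_2 − m_1² = 1.095238 − 1 = 0.095238.


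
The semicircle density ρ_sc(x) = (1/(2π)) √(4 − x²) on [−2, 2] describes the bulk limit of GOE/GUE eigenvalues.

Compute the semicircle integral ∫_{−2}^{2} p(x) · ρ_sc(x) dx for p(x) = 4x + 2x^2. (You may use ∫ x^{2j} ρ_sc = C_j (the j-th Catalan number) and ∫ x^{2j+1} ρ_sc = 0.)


Write p(x) = Σ a_i x^i, split into monomials and integrate each against ρ_sc separately.
Using ∫ x^{2j} ρ_sc = C_j = (1/(j+1)) C(2j, j) (Catalan numbers) and ∫ x^{2j+1} ρ_sc = 0 (odd monomials vanish by symmetry):
  i = 1 (odd): ∫ x^1 ρ_sc = 0 (vanishes)
  i = 2 (even): a_2 · C_{1} = 2 · 1 = 2

Summing the contributions: ∫_{−2}^{2} p(x) ρ_sc(x) dx = 2.


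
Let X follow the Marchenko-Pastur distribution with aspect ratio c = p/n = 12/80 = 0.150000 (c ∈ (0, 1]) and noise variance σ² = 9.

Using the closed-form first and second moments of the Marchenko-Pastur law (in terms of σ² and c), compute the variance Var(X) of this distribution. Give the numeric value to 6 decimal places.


Recall the MP moments m_1 = E[X] = σ² and m_2 = E[X²] = σ⁴ (1 + c).
m_1 = E[X] = σ² = 9, so m_1² = 81.
m_2 = E[X²] = σ⁴ (1 + c) = 81 · (1 + 0.150000) = 81 · 1.150000 = 93.150000.
(Note m_2 − m_1² simplifies to c · σ⁴ = 0.150000 · 81.)

Var(X) = m_2 − m_1² = 93.150000 − 81 = 12.150000.


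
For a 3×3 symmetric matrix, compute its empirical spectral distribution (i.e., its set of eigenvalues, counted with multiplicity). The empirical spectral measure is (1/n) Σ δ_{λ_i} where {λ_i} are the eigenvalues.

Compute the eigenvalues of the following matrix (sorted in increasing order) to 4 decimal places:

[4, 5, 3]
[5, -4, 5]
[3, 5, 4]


Since M is real symmetric, all three eigenvalues are real; they are the roots of det(λI − M) = λ³ − (tr M) λ² + s λ − det M, where s is the sum of the principal 2×2 minors.
tr M = 4 + (-4) + 4 = 4.
s = (4·(-4) − 5²) + (4·4 − 3²) + ((-4)·4 − 5²) = -41 + 7 + (-41) = -75.
det M (expand along row 1) = 4·(-41) − 5·5 + 3·37 = -78.
Characteristic polynomial: λ³ − 4λ² − 75λ + 78 = 0.
Substitute λ = y + (tr M)/3 = y + 1.333333 to remove the quadratic term: y³ + p·y + q = 0 with p = s − (tr M)²/3 = -80.333333 and q = −2(tr M)³/27 + (tr M)·s/3 − det M = -26.740741.
Three real roots ⇒ use the trigonometric (Viète) form: r = 2√(−p/3) = 10.349450, φ = arccos(3q/(p·r)) = arccos(0.096490) = 1.474156 rad.
y_k = r·cos(φ/3 − 2πk/3) for k = 0, 1, 2 gives y = 9.124903, -0.333333, -8.791570.
λ_k = y_k + 1.333333 gives λ = 10.4582, 1.0000, -7.4582 (check: the sum is 4.0000 = tr M).

Eigenvalues sorted in increasing order: [-7.4582, 1.0000, 10.4582].


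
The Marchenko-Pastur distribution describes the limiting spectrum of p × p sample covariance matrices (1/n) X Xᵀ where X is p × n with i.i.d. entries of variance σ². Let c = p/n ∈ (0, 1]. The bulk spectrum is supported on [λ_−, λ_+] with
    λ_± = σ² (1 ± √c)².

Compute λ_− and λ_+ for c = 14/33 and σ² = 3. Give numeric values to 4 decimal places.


c = 14/33 = 0.424242; √c = 0.651339.
λ_− = σ² (1 − √c)² = 3 · (1 − 0.651339)² = 3 · (0.348661)² = 0.364694.
λ_+ = σ² (1 + √c)² = 3 · (1 + 0.651339)² = 3 · (1.651339)² = 8.180761.

Rounded to 4 decimal places: λ_− ≈ 0.3647, λ_+ ≈ 8.1808.


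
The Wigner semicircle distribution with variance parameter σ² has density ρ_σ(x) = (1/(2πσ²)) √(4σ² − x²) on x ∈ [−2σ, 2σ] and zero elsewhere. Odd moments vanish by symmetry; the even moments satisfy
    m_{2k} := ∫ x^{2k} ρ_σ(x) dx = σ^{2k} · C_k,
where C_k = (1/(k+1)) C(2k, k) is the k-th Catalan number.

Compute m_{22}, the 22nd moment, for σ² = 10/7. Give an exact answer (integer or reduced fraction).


By the scaled semicircle moment identity, m_{2k} = σ^{2k} · C_k with k = 11.
C_11 = (1/(k+1)) · C(2k, k) = (1/12) · C(22, 11) = (1/12) · 705432 = 58786.
σ^{2k} = (σ²)^k = (10/7)^11 = 100000000000/1977326743.

Therefore m_{22} = σ^{22} · C_11 = (100000000000/1977326743) · 58786 = 839800000000000/282475249.


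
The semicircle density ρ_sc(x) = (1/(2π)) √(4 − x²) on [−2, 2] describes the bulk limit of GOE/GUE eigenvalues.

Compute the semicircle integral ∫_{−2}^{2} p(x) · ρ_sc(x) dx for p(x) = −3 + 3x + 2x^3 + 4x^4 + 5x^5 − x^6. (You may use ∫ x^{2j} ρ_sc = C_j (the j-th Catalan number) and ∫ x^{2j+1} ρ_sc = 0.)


Write p(x) = Σ a_i x^i, split into monomials and integrate each against ρ_sc separately.
Using ∫ x^{2j} ρ_sc = C_j = (1/(j+1)) C(2j, j) (Catalan numbers) and ∫ x^{2j+1} ρ_sc = 0 (odd monomials vanish by symmetry):
  i = 0 (even): a_0 · C_{0} = -3 · 1 = -3
  i = 1 (odd): ∫ x^1 ρ_sc = 0 (vanishes)
  i = 3 (odd): ∫ x^3 ρ_sc = 0 (vanishes)
  i = 4 (even): a_4 · C_{2} = 4 · 2 = 8
  i = 5 (odd): ∫ x^5 ρ_sc = 0 (vanishes)
  i = 6 (even): a_6 · C_{3} = -1 · 5 = -5

Summing the contributions: ∫_{−2}^{2} p(x) ρ_sc(x) dx = (-3) + 8 + (-5) = 0.


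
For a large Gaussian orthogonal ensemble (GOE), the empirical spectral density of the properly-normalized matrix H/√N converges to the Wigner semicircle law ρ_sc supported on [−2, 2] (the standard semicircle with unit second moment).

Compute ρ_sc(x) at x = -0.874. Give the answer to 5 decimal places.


ρ_sc(x) = (1/(2π)) √(4 − x²). With x = -0.874:
  4 − x² = 4 − (-0.874)² = 4 − 0.763876 = 3.236124.
  √(4 − x²) = 1.798923.
  1/(2π) = 0.159155.
  ρ_sc(-0.874) = 0.159155 · 1.798923 = 0.286307.

Rounded to 5 decimal places: ρ_sc(-0.874) ≈ 0.28631.


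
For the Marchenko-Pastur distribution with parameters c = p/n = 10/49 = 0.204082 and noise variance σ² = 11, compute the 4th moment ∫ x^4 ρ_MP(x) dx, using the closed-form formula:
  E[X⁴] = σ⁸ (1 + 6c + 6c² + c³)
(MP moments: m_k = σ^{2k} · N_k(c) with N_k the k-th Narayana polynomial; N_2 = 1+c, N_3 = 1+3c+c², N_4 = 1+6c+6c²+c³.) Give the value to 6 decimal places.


E[X⁴] = σ⁸ (1 + 6c + 6c² + c³) (fourth MP moment). With σ² = 11 (so σ⁸ = 14641) and c = 10/49 = 0.204082: E[X⁴] = 14641 · (1 + 6·0.204082 + 6·(0.204082)² + (0.204082)³) = 14641 · 2.482886.

So E[X^4] = 36351.927080.


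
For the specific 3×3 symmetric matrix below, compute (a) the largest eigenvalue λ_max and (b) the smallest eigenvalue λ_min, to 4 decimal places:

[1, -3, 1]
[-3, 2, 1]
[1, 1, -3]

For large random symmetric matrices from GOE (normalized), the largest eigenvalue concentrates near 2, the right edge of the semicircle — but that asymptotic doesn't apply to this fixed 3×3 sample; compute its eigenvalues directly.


Since M is real symmetric, all three eigenvalues are real; they are the roots of det(λI − M) = λ³ − (tr M) λ² + s λ − det M, where s is the sum of the principal 2×2 minors.
tr M = 1 + 2 + (-3) = 0.
s = (1·2 − (-3)²) + (1·(-3) − 1²) + (2·(-3) − 1²) = -7 + (-4) + (-7) = -18.
det M (expand along row 1) = 1·(-7) − (-3)·8 + 1·(-5) = 12.
Characteristic polynomial: λ³ − 18λ − 12 = 0.
Substitute λ = y + (tr M)/3 = y + 0.000000 to remove the quadratic term: y³ + p·y + q = 0 with p = s − (tr M)²/3 = -18.000000 and q = −2(tr M)³/27 + (tr M)·s/3 − det M = -12.000000.
Three real roots ⇒ use the trigonometric (Viète) form: r = 2√(−p/3) = 4.898979, φ = arccos(3q/(p·r)) = arccos(0.408248) = 1.150262 rad.
y_k = r·cos(φ/3 − 2πk/3) for k = 0, 1, 2 gives y = 4.543267, -0.684483, -3.858784.
λ_k = y_k + 0.000000 gives λ = 4.5433, -0.6845, -3.8588 (check: the sum is 0.0000 = tr M).

Hence λ_max = 4.5433 and λ_min = -3.8588.


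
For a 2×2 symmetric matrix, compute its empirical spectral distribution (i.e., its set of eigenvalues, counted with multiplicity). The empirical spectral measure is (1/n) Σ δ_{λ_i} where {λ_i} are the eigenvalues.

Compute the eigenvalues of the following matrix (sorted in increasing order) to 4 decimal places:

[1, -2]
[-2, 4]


Since M is real symmetric, both eigenvalues are real; they are the roots of det(λI − M) = λ² − (tr M) λ + det M.
tr M = 1 + 4 = 5.
det M = 1·4 − (-2)² = 4 − 4 = 0.
Characteristic polynomial: λ² − 5λ = 0.
Discriminant Δ = (tr M)² − 4·det M = 25 − 0 = 25; √Δ = 5.000000.
λ = (tr M ± √Δ)/2 = (5 ± 5.000000)/2, giving (tr M − √Δ)/2 = 0.0000 and (tr M + √Δ)/2 = 5.0000.

Eigenvalues sorted in increasing order: [0.0000, 5.0000].


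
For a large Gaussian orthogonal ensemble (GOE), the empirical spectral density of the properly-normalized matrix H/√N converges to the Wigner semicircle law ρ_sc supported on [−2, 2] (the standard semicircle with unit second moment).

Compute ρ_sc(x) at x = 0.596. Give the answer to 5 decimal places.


ρ_sc(x) = (1/(2π)) √(4 − x²). With x = 0.596:
  4 − x² = 4 − (0.596)² = 4 − 0.355216 = 3.644784.
  √(4 − x²) = 1.909132.
  1/(2π) = 0.159155.
  ρ_sc(0.596) = 0.159155 · 1.909132 = 0.303848.

Rounded to 5 decimal places: ρ_sc(0.596) ≈ 0.30385.


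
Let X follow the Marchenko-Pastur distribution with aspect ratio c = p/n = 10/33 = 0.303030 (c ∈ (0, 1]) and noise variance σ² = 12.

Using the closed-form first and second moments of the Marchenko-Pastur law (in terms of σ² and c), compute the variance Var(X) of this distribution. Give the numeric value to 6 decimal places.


Recall the MP moments m_1 = E[X] = σ² and m_2 = E[X²] = σ⁴ (1 + c).
m_1 = E[X] = σ² = 12, so m_1² = 144.
m_2 = E[X²] = σ⁴ (1 + c) = 144 · (1 + 0.303030) = 144 · 1.303030 = 187.636364.
(Note m_2 − m_1² simplifies to c · σ⁴ = 0.303030 · 144.)

Var(X) = m_2 − m_1² = 187.636364 − 144 = 43.636364.


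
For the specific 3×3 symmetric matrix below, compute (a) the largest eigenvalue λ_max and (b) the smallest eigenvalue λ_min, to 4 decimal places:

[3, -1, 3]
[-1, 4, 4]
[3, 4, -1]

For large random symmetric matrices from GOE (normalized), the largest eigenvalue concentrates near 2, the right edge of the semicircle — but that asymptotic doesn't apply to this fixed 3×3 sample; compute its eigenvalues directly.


Since M is real symmetric, all three eigenvalues are real; they are the roots of det(λI − M) = λ³ − (tr M) λ² + s λ − det M, where s is the sum of the principal 2×2 minors.
tr M = 3 + 4 + (-1) = 6.
s = (3·4 − (-1)²) + (3·(-1) − 3²) + (4·(-1) − 4²) = 11 + (-12) + (-20) = -21.
det M (expand along row 1) = 3·(-20) − (-1)·(-11) + 3·(-16) = -119.
Characteristic polynomial: λ³ − 6λ² − 21λ + 119 = 0.
Substitute λ = y + (tr M)/3 = y + 2.000000 to remove the quadratic term: y³ + p·y + q = 0 with p = s − (tr M)²/3 = -33.000000 and q = −2(tr M)³/27 + (tr M)·s/3 − det M = 61.000000.
Three real roots ⇒ use the trigonometric (Viète) form: r = 2√(−p/3) = 6.633250, φ = arccos(3q/(p·r)) = arccos(-0.836009) = 2.560765 rad.
y_k = r·cos(φ/3 − 2πk/3) for k = 0, 1, 2 gives y = 4.359923, 2.149393, -6.509315.
λ_k = y_k + 2.000000 gives λ = 6.3599, 4.1494, -4.5093 (check: the sum is 6.0000 = tr M).

Hence λ_max = 6.3599 and λ_min = -4.5093.


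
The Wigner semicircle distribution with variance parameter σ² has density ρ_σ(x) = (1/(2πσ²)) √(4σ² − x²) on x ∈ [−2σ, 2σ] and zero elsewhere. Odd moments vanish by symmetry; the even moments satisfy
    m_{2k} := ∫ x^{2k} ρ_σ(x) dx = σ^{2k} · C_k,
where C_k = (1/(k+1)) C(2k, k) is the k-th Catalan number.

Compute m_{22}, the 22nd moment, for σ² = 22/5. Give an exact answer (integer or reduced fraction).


By the scaled semicircle moment identity, m_{2k} = σ^{2k} · C_k with k = 11.
C_11 = (1/(k+1)) · C(2k, k) = (1/12) · C(22, 11) = (1/12) · 705432 = 58786.
σ^{2k} = (σ²)^k = (22/5)^11 = 584318301411328/48828125.

Therefore m_{22} = σ^{22} · C_11 = (584318301411328/48828125) · 58786 = 34349735666766327808/48828125.


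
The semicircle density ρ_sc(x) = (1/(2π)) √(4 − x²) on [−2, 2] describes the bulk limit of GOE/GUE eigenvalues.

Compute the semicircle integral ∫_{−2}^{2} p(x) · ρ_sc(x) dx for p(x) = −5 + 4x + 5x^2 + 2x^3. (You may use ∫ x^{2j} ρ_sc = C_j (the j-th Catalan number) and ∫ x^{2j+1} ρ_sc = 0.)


Write p(x) = Σ a_i x^i, split into monomials and integrate each against ρ_sc separately.
Using ∫ x^{2j} ρ_sc = C_j = (1/(j+1)) C(2j, j) (Catalan numbers) and ∫ x^{2j+1} ρ_sc = 0 (odd monomials vanish by symmetry):
  i = 0 (even): a_0 · C_{0} = -5 · 1 = -5
  i = 1 (odd): ∫ x^1 ρ_sc = 0 (vanishes)
  i = 2 (even): a_2 · C_{1} = 5 · 1 = 5
  i = 3 (odd): ∫ x^3 ρ_sc = 0 (vanishes)

Summing the contributions: ∫_{−2}^{2} p(x) ρ_sc(x) dx = (-5) + 5 = 0.


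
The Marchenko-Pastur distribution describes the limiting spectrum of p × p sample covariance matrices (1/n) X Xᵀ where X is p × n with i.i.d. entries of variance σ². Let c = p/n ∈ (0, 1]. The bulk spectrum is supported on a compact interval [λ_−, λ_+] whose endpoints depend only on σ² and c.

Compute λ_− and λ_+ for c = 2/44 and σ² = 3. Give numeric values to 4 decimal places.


c = 2/44 = 0.045455; √c = 0.213201.
λ_− = σ² (1 − √c)² = 3 · (1 − 0.213201)² = 3 · (0.786799)² = 1.857159.
λ_+ = σ² (1 + √c)² = 3 · (1 + 0.213201)² = 3 · (1.213201)² = 4.415568.

Rounded to 4 decimal places: λ_− ≈ 1.8572, λ_+ ≈ 4.4156.


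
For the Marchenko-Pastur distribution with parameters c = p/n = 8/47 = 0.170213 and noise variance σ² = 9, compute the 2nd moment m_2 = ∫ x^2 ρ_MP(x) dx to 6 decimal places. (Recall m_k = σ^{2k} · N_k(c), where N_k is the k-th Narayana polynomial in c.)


E[X²] = σ⁴ (1 + c) (second MP moment). With σ² = 9 (so σ⁴ = 81) and c = 8/47 = 0.170213: E[X²] = 81 · (1 + 0.170213) = 81 · 1.170213.

So E[X^2] = 94.787234.


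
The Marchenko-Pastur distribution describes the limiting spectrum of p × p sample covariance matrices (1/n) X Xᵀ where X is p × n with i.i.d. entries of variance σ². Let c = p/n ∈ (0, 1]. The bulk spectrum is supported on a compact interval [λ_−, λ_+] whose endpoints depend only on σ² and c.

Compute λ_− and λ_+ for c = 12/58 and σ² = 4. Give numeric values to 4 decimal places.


c = 12/58 = 0.206897; √c = 0.454859.
λ_− = σ² (1 − √c)² = 4 · (1 − 0.454859)² = 4 · (0.545141)² = 1.188716.
λ_+ = σ² (1 + √c)² = 4 · (1 + 0.454859)² = 4 · (1.454859)² = 8.466457.

Rounded to 4 decimal places: λ_− ≈ 1.1887, λ_+ ≈ 8.4665.


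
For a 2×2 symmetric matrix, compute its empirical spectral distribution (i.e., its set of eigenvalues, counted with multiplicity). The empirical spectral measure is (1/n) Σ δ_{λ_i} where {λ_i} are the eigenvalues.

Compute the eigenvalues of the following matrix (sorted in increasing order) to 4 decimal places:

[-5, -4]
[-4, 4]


Since M is real symmetric, both eigenvalues are real; they are the roots of det(λI − M) = λ² − (tr M) λ + det M.
tr M = -5 + 4 = -1.
det M = (-5)·4 − (-4)² = -20 − 16 = -36.
Characteristic polynomial: λ² + λ − 36 = 0.
Discriminant Δ = (tr M)² − 4·det M = 1 − (-144) = 145; √Δ = 12.041595.
λ = (tr M ± √Δ)/2 = (-1 ± 12.041595)/2, giving (tr M − √Δ)/2 = -6.5208 and (tr M + √Δ)/2 = 5.5208.

Eigenvalues sorted in increasing order: [-6.5208, 5.5208].


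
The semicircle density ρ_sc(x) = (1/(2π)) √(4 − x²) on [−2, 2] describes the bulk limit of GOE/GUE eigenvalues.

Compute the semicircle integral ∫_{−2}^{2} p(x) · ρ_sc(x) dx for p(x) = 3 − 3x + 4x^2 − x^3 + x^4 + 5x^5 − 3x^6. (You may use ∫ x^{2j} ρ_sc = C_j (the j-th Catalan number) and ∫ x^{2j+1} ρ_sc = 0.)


Write p(x) = Σ a_i x^i, split into monomials and integrate each against ρ_sc separately.
Using ∫ x^{2j} ρ_sc = C_j = (1/(j+1)) C(2j, j) (Catalan numbers) and ∫ x^{2j+1} ρ_sc = 0 (odd monomials vanish by symmetry):
  i = 0 (even): a_0 · C_{0} = 3 · 1 = 3
  i = 1 (odd): ∫ x^1 ρ_sc = 0 (vanishes)
  i = 2 (even): a_2 · C_{1} = 4 · 1 = 4
  i = 3 (odd): ∫ x^3 ρ_sc = 0 (vanishes)
  i = 4 (even): a_4 · C_{2} = 1 · 2 = 2
  i = 5 (odd): ∫ x^5 ρ_sc = 0 (vanishes)
  i = 6 (even): a_6 · C_{3} = -3 · 5 = -15

Summing the contributions: ∫_{−2}^{2} p(x) ρ_sc(x) dx = 3 + 4 + 2 + (-15) = -6.


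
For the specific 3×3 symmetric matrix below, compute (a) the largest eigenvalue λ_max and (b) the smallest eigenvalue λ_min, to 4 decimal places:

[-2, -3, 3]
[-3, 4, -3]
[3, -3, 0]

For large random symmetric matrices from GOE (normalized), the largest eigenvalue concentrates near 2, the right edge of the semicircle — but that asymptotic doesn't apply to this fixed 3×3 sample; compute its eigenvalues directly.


Since M is real symmetric, all three eigenvalues are real; they are the roots of det(λI − M) = λ³ − (tr M) λ² + s λ − det M, where s is the sum of the principal 2×2 minors.
tr M = -2 + 4 + 0 = 2.
s = ((-2)·4 − (-3)²) + ((-2)·0 − 3²) + (4·0 − (-3)²) = -17 + (-9) + (-9) = -35.
det M (expand along row 1) = (-2)·(-9) − (-3)·9 + 3·(-3) = 36.
Characteristic polynomial: λ³ − 2λ² − 35λ − 36 = 0.
Substitute λ = y + (tr M)/3 = y + 0.666667 to remove the quadratic term: y³ + p·y + q = 0 with p = s − (tr M)²/3 = -36.333333 and q = −2(tr M)³/27 + (tr M)·s/3 − det M = -59.925926.
Three real roots ⇒ use the trigonometric (Viète) form: r = 2√(−p/3) = 6.960204, φ = arccos(3q/(p·r)) = arccos(0.710900) = 0.780019 rad.
y_k = r·cos(φ/3 − 2πk/3) for k = 0, 1, 2 gives y = 6.726261, -1.813486, -4.912774.
λ_k = y_k + 0.666667 gives λ = 7.3929, -1.1468, -4.2461 (check: the sum is 2.0000 = tr M).

Hence λ_max = 7.3929 and λ_min = -4.2461.


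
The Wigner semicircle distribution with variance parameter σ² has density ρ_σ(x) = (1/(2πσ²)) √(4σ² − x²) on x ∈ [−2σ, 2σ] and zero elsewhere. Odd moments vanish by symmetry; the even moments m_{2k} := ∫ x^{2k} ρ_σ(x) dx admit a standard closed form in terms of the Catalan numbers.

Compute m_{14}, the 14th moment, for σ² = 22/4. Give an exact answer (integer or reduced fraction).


By the scaled semicircle moment identity, m_{2k} = σ^{2k} · C_k with k = 7.
C_7 = (1/(k+1)) · C(2k, k) = (1/8) · C(14, 7) = (1/8) · 3432 = 429.
σ^{2k} = (σ²)^k = (22/4)^7 = 19487171/128.

Therefore m_{14} = σ^{14} · C_7 = (19487171/128) · 429 = 8359996359/128.


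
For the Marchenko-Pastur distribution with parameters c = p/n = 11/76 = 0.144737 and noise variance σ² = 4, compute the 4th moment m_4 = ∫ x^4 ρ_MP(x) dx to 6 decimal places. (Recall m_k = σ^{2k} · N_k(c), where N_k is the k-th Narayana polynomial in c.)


E[X⁴] = σ⁸ (1 + 6c + 6c² + c³) (fourth MP moment). With σ² = 4 (so σ⁸ = 256) and c = 11/76 = 0.144737: E[X⁴] = 256 · (1 + 6·0.144737 + 6·(0.144737)² + (0.144737)³) = 256 · 1.997146.

So E[X^4] = 511.269281.


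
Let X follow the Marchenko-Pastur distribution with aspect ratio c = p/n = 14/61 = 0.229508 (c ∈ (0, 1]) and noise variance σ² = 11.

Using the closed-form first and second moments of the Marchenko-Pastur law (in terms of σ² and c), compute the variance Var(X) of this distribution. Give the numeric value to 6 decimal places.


Recall the MP moments m_1 = E[X] = σ² and m_2 = E[X²] = σ⁴ (1 + c).
m_1 = E[X] = σ² = 11, so m_1² = 121.
m_2 = E[X²] = σ⁴ (1 + c) = 121 · (1 + 0.229508) = 121 · 1.229508 = 148.770492.
(Note m_2 − m_1² simplifies to c · σ⁴ = 0.229508 · 121.)

Var(X) = m_2 − m_1² = 148.770492 − 121 = 27.770492.


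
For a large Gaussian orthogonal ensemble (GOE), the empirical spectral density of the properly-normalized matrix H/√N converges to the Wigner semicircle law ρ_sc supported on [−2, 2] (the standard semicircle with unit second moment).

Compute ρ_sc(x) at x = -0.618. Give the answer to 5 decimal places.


ρ_sc(x) = (1/(2π)) √(4 − x²). With x = -0.618:
  4 − x² = 4 − (-0.618)² = 4 − 0.381924 = 3.618076.
  √(4 − x²) = 1.902124.
  1/(2π) = 0.159155.
  ρ_sc(-0.618) = 0.159155 · 1.902124 = 0.302732.

Rounded to 5 decimal places: ρ_sc(-0.618) ≈ 0.30273.


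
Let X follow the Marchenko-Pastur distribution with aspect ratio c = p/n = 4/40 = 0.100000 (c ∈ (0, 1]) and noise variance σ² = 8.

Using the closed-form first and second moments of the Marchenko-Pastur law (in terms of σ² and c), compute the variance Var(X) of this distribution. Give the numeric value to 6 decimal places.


Recall the MP moments m_1 = E[X] = σ² and m_2 = E[X²] = σ⁴ (1 + c).
m_1 = E[X] = σ² = 8, so m_1² = 64.
m_2 = E[X²] = σ⁴ (1 + c) = 64 · (1 + 0.100000) = 64 · 1.100000 = 70.400000.
(Note m_2 − m_1² simplifies to c · σ⁴ = 0.100000 · 64.)

Var(X) = m_2 − m_1² = 70.400000 − 64 = 6.400000.


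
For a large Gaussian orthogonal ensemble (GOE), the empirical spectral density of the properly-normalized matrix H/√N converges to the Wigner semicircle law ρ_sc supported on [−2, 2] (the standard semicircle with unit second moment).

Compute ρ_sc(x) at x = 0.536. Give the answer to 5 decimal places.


ρ_sc(x) = (1/(2π)) √(4 − x²). With x = 0.536:
  4 − x² = 4 − (0.536)² = 4 − 0.287296 = 3.712704.
  √(4 − x²) = 1.926838.
  1/(2π) = 0.159155.
  ρ_sc(0.536) = 0.159155 · 1.926838 = 0.306666.

Rounded to 5 decimal places: ρ_sc(0.536) ≈ 0.30667.


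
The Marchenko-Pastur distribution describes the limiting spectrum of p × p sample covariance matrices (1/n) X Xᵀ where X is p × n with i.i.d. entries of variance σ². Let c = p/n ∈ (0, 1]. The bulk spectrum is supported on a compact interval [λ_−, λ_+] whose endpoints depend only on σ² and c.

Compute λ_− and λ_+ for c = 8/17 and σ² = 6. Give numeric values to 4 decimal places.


c = 8/17 = 0.470588; √c = 0.685994.
λ_− = σ² (1 − √c)² = 6 · (1 − 0.685994)² = 6 · (0.314006)² = 0.591597.
λ_+ = σ² (1 + √c)² = 6 · (1 + 0.685994)² = 6 · (1.685994)² = 17.055461.

Rounded to 4 decimal places: λ_− ≈ 0.5916, λ_+ ≈ 17.0555.


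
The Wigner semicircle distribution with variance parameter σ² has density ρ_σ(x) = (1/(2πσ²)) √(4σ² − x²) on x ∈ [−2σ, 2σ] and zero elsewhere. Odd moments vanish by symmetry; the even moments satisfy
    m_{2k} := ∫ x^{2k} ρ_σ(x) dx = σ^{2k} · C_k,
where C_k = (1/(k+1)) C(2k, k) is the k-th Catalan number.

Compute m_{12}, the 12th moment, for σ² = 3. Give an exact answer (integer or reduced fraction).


By the scaled semicircle moment identity, m_{2k} = σ^{2k} · C_k with k = 6.
C_6 = (1/(k+1)) · C(2k, k) = (1/7) · C(12, 6) = (1/7) · 924 = 132.
σ^{2k} = (σ²)^k = (3)^6 = 729.

Therefore m_{12} = σ^{12} · C_6 = 729 · 132 = 96228.


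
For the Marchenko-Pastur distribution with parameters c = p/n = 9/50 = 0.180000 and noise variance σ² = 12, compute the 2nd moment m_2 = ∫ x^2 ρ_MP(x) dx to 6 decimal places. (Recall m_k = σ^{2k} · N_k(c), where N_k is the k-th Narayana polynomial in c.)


E[X²] = σ⁴ (1 + c) (second MP moment). With σ² = 12 (so σ⁴ = 144) and c = 9/50 = 0.180000: E[X²] = 144 · (1 + 0.180000) = 144 · 1.180000.

So E[X^2] = 169.920000.


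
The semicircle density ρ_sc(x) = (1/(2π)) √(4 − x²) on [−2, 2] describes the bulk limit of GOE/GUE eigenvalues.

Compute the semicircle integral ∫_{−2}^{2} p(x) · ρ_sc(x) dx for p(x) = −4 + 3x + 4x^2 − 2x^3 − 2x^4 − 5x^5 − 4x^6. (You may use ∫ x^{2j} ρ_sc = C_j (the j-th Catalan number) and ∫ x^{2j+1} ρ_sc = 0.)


Write p(x) = Σ a_i x^i, split into monomials and integrate each against ρ_sc separately.
Using ∫ x^{2j} ρ_sc = C_j = (1/(j+1)) C(2j, j) (Catalan numbers) and ∫ x^{2j+1} ρ_sc = 0 (odd monomials vanish by symmetry):
  i = 0 (even): a_0 · C_{0} = -4 · 1 = -4
  i = 1 (odd): ∫ x^1 ρ_sc = 0 (vanishes)
  i = 2 (even): a_2 · C_{1} = 4 · 1 = 4
  i = 3 (odd): ∫ x^3 ρ_sc = 0 (vanishes)
  i = 4 (even): a_4 · C_{2} = -2 · 2 = -4
  i = 5 (odd): ∫ x^5 ρ_sc = 0 (vanishes)
  i = 6 (even): a_6 · C_{3} = -4 · 5 = -20

Summing the contributions: ∫_{−2}^{2} p(x) ρ_sc(x) dx = (-4) + 4 + (-4) + (-20) = -24.


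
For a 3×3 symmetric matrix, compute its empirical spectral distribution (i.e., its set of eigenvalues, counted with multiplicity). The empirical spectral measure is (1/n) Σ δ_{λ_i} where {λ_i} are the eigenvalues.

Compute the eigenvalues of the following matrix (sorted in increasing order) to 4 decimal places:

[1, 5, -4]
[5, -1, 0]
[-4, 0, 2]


Since M is real symmetric, all three eigenvalues are real; they are the roots of det(λI − M) = λ³ − (tr M) λ² + s λ − det M, where s is the sum of the principal 2×2 minors.
tr M = 1 + (-1) + 2 = 2.
s = (1·(-1) − 5²) + (1·2 − (-4)²) + ((-1)·2 − 0²) = -26 + (-14) + (-2) = -42.
det M (expand along row 1) = 1·(-2) − 5·10 + (-4)·(-4) = -36.
Characteristic polynomial: λ³ − 2λ² − 42λ + 36 = 0.
Substitute λ = y + (tr M)/3 = y + 0.666667 to remove the quadratic term: y³ + p·y + q = 0 with p = s − (tr M)²/3 = -43.333333 and q = −2(tr M)³/27 + (tr M)·s/3 − det M = 7.407407.
Three real roots ⇒ use the trigonometric (Viète) form: r = 2√(−p/3) = 7.601170, φ = arccos(3q/(p·r)) = arccos(-0.067466) = 1.638314 rad.
y_k = r·cos(φ/3 − 2πk/3) for k = 0, 1, 2 gives y = 6.495611, 0.171056, -6.666667.
λ_k = y_k + 0.666667 gives λ = 7.1623, 0.8377, -6.0000 (check: the sum is 2.0000 = tr M).

Eigenvalues sorted in increasing order: [-6.0000, 0.8377, 7.1623].


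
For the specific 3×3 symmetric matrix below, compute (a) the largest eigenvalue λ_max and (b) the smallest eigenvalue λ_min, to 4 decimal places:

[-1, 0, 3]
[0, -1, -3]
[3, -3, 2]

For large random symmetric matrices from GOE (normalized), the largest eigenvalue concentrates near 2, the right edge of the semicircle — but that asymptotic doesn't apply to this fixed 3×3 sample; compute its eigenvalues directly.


Since M is real symmetric, all three eigenvalues are real; they are the roots of det(λI − M) = λ³ − (tr M) λ² + s λ − det M, where s is the sum of the principal 2×2 minors.
tr M = -1 + (-1) + 2 = 0.
s = ((-1)·(-1) − 0²) + ((-1)·2 − 3²) + ((-1)·2 − (-3)²) = 1 + (-11) + (-11) = -21.
det M (expand along row 1) = (-1)·(-11) − 0·9 + 3·3 = 20.
Characteristic polynomial: λ³ − 21λ − 20 = 0.
Substitute λ = y + (tr M)/3 = y + 0.000000 to remove the quadratic term: y³ + p·y + q = 0 with p = s − (tr M)²/3 = -21.000000 and q = −2(tr M)³/27 + (tr M)·s/3 − det M = -20.000000.
Three real roots ⇒ use the trigonometric (Viète) form: r = 2√(−p/3) = 5.291503, φ = arccos(3q/(p·r)) = arccos(0.539949) = 1.000420 rad.
y_k = r·cos(φ/3 − 2πk/3) for k = 0, 1, 2 gives y = 5.000000, -1.000000, -4.000000.
λ_k = y_k + 0.000000 gives λ = 5.0000, -1.0000, -4.0000 (check: the sum is 0.0000 = tr M).

Hence λ_max = 5.0000 and λ_min = -4.0000.


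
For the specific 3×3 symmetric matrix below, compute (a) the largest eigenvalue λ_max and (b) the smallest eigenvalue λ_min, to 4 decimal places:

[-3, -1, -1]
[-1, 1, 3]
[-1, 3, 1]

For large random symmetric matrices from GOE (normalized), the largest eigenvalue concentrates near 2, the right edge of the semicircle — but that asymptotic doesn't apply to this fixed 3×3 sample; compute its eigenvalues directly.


Since M is real symmetric, all three eigenvalues are real; they are the roots of det(λI − M) = λ³ − (tr M) λ² + s λ − det M, where s is the sum of the principal 2×2 minors.
tr M = -3 + 1 + 1 = -1.
s = ((-3)·1 − (-1)²) + ((-3)·1 − (-1)²) + (1·1 − 3²) = -4 + (-4) + (-8) = -16.
det M (expand along row 1) = (-3)·(-8) − (-1)·2 + (-1)·(-2) = 28.
Characteristic polynomial: λ³ + λ² − 16λ − 28 = 0.
Substitute λ = y + (tr M)/3 = y − 0.333333 to remove the quadratic term: y³ + p·y + q = 0 with p = s − (tr M)²/3 = -16.333333 and q = −2(tr M)³/27 + (tr M)·s/3 − det M = -22.592593.
Three real roots ⇒ use the trigonometric (Viète) form: r = 2√(−p/3) = 4.666667, φ = arccos(3q/(p·r)) = arccos(0.889213) = 0.475175 rad.
y_k = r·cos(φ/3 − 2πk/3) for k = 0, 1, 2 gives y = 4.608251, -1.666667, -2.941584.
λ_k = y_k − 0.333333 gives λ = 4.2749, -2.0000, -3.2749 (check: the sum is -1.0000 = tr M).

Hence λ_max = 4.2749 and λ_min = -3.2749.


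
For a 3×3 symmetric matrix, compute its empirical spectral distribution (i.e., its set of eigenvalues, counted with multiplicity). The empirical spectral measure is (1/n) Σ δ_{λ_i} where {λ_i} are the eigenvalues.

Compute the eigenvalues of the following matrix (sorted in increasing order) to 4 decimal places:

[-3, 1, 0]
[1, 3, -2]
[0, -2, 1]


Since M is real symmetric, all three eigenvalues are real; they are the roots of det(λI − M) = λ³ − (tr M) λ² + s λ − det M, where s is the sum of the principal 2×2 minors.
tr M = -3 + 3 + 1 = 1.
s = ((-3)·3 − 1²) + ((-3)·1 − 0²) + (3·1 − (-2)²) = -10 + (-3) + (-1) = -14.
det M (expand along row 1) = (-3)·(-1) − 1·1 + 0·(-2) = 2.
Characteristic polynomial: λ³ − λ² − 14λ − 2 = 0.
Substitute λ = y + (tr M)/3 = y + 0.333333 to remove the quadratic term: y³ + p·y + q = 0 with p = s − (tr M)²/3 = -14.333333 and q = −2(tr M)³/27 + (tr M)·s/3 − det M = -6.740741.
Three real roots ⇒ use the trigonometric (Viète) form: r = 2√(−p/3) = 4.371626, φ = arccos(3q/(p·r)) = arccos(0.322730) = 1.242184 rad.
y_k = r·cos(φ/3 − 2πk/3) for k = 0, 1, 2 gives y = 4.002198, -0.477899, -3.524299.
λ_k = y_k + 0.333333 gives λ = 4.3355, -0.1446, -3.1910 (check: the sum is 1.0000 = tr M).

Eigenvalues sorted in increasing order: [-3.1910, -0.1446, 4.3355].


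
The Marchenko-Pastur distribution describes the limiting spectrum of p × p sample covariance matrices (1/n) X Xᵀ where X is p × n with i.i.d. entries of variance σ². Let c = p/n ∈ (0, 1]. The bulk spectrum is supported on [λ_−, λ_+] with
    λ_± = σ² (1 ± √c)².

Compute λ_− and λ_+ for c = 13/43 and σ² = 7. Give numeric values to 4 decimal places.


c = 13/43 = 0.302326; √c = 0.549841.
λ_− = σ² (1 − √c)² = 7 · (1 − 0.549841)² = 7 · (0.450159)² = 1.418499.
λ_+ = σ² (1 + √c)² = 7 · (1 + 0.549841)² = 7 · (1.549841)² = 16.814059.

Rounded to 4 decimal places: λ_− ≈ 1.4185, λ_+ ≈ 16.8141.


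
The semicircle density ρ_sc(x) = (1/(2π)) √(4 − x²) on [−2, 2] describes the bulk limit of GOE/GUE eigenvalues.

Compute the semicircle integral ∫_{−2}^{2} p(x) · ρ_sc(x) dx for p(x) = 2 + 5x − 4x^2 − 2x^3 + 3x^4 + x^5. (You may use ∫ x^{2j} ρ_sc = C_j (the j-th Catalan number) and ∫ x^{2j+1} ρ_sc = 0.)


Write p(x) = Σ a_i x^i, split into monomials and integrate each against ρ_sc separately.
Using ∫ x^{2j} ρ_sc = C_j = (1/(j+1)) C(2j, j) (Catalan numbers) and ∫ x^{2j+1} ρ_sc = 0 (odd monomials vanish by symmetry):
  i = 0 (even): a_0 · C_{0} = 2 · 1 = 2
  i = 1 (odd): ∫ x^1 ρ_sc = 0 (vanishes)
  i = 2 (even): a_2 · C_{1} = -4 · 1 = -4
  i = 3 (odd): ∫ x^3 ρ_sc = 0 (vanishes)
  i = 4 (even): a_4 · C_{2} = 3 · 2 = 6
  i = 5 (odd): ∫ x^5 ρ_sc = 0 (vanishes)

Summing the contributions: ∫_{−2}^{2} p(x) ρ_sc(x) dx = 2 + (-4) + 6 = 4.


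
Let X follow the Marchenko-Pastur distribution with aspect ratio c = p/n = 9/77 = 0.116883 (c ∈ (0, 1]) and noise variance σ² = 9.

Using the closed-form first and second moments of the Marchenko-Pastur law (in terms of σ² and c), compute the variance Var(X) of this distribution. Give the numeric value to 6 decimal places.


Recall the MP moments m_1 = E[X] = σ² and m_2 = E[X²] = σ⁴ (1 + c).
m_1 = E[X] = σ² = 9, so m_1² = 81.
m_2 = E[X²] = σ⁴ (1 + c) = 81 · (1 + 0.116883) = 81 · 1.116883 = 90.467532.
(Note m_2 − m_1² simplifies to c · σ⁴ = 0.116883 · 81.)

Var(X) = m_2 − m_1² = 90.467532 − 81 = 9.467532.


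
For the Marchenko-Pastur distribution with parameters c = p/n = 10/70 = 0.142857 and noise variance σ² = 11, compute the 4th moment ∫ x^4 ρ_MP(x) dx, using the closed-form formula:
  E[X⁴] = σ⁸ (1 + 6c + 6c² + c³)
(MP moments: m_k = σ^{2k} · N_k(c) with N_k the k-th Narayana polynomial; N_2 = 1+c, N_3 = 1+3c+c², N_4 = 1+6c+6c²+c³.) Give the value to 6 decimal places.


E[X⁴] = σ⁸ (1 + 6c + 6c² + c³) (fourth MP moment). With σ² = 11 (so σ⁸ = 14641) and c = 10/70 = 0.142857: E[X⁴] = 14641 · (1 + 6·0.142857 + 6·(0.142857)² + (0.142857)³) = 14641 · 1.982507.

So E[X^4] = 29025.889213.
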